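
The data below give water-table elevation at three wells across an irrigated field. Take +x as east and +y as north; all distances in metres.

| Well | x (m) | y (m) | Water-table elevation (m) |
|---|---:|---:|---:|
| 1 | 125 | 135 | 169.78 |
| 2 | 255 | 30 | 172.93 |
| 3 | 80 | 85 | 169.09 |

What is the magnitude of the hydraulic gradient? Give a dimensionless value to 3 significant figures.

Differences from 1: to 2 (Δx, Δy, Δh) = (130, -105, +3.15); to 3 = (-45, -50, -0.69).
Solve a·Δx + b·Δy = Δh: det = 130·(-50) − (-45)·(-105) = -11225.
∂h/∂x = [(+3.15)·(-50) − (-0.69)·(-105)] / -11225 = +0.02049
∂h/∂y = [130·(-0.69) − (-45)·(+3.15)] / -11225 = -0.004637
|∇h| = √(0.02049² + -0.004637²) = 0.02101

0.0210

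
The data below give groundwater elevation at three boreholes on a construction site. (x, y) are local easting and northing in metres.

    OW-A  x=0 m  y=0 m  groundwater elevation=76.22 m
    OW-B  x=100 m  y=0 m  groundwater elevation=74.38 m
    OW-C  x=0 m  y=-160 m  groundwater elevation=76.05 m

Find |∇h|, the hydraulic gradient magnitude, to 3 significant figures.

0.0184

∂h/∂x = (74.38 − 76.22) / (100 − 0) = -0.01840
∂h/∂y = (76.05 − 76.22) / (-160 − 0) = +0.001063
|∇h| = √(-0.01840² + 0.001063²) = 0.01843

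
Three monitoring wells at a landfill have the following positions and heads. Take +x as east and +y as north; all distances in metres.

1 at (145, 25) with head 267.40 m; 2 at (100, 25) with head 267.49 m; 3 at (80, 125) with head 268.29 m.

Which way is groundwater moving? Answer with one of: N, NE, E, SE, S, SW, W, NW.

S

Taking 1 as reference: 2−1 = (-45, 0, +0.09); 3−1 = (-65, 100, +0.89).
Solve a·Δx + b·Δy = Δh: det = (-45)·100 − (-65)·0 = -4500.
∂h/∂x = [(+0.09)·100 − (+0.89)·0] / -4500 = -0.002000
∂h/∂y = [(-45)·(+0.89) − (-65)·(+0.09)] / -4500 = +0.007600
Flow = −∇h = (+0.002000 east, -0.007600 north), which points south.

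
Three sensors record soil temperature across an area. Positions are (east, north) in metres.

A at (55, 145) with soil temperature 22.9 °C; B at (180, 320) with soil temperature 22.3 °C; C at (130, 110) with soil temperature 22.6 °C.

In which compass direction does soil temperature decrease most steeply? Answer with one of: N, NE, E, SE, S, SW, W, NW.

E

Three-point gradient (reference A): Δ to B = (125, 175, -0.6), Δ to C = (75, -35, -0.3).
∂T/∂x = -0.004200, ∂T/∂y = -0.0004286 (det = -17500).
Steepest decrease is along −∇f = (+0.004200 E, +0.0004286 N) → east.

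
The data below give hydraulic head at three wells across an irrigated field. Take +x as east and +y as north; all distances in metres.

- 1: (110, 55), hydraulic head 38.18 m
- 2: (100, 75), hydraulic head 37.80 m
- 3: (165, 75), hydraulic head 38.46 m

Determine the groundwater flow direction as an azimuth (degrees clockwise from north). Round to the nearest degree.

With h = a·x + b·y + c and 1 as origin, the differences give:
  (-10)·a + 20·b = -0.38
  55·a + 20·b = +0.28
Eliminate b (×20 and ×20, subtract): -1300·a = -13.200 → a = ∂h/∂x = +0.01015
Back-substitute: b = ∂h/∂y = -0.01392.
Flow direction (−∇h) has components (-0.01015 E, +0.01392 N).
Azimuth = atan2(E, N) = atan2(-0.01015, +0.01392) = 323.9° ≈ 324°.

324°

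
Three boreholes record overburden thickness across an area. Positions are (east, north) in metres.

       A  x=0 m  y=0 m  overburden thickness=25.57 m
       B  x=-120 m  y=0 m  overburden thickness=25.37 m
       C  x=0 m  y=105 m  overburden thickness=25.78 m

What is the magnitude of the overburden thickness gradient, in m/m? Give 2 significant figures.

0.0026 m/m

∂d/∂x = (25.37 − 25.57) / (-120 − 0) = +0.001667
∂d/∂y = (25.78 − 25.57) / (105 − 0) = +0.002000
|∇f| = √(0.001667² + 0.002000²) = 0.002604 m/m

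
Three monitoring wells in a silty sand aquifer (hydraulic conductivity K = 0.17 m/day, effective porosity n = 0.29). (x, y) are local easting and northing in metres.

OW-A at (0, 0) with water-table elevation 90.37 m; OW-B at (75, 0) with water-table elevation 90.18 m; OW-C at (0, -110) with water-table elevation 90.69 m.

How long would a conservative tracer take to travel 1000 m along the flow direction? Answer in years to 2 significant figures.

∂h/∂x = (90.18 − 90.37) / (75 − 0) = -0.002533
∂h/∂y = (90.69 − 90.37) / (-110 − 0) = -0.002909
|∇h| = √(-0.002533² + -0.002909²) = 0.003857
Seepage velocity v = K·i/n = 0.17 × 0.003857 / 0.29 = 0.002261 m/day.
t = 1000 / 0.002261 = 4.423e+05 days = 1.21e+03 years.

1200 years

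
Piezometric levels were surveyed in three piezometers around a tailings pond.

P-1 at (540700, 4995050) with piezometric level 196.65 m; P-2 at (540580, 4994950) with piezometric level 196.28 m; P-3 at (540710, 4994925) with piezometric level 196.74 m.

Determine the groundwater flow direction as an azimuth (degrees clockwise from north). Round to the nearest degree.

Differences from P-1: to P-2 (Δx, Δy, Δh) = (-120, -100, -0.37); to P-3 = (10, -125, +0.09).
Determinant of the coordinate differences = (-120)·(-125) − 10·(-100) = 16000.
∂h/∂x = [(-0.37)·(-125) − (+0.09)·(-100)] / 16000 = +0.003453
∂h/∂y = [(-120)·(+0.09) − 10·(-0.37)] / 16000 = -0.0004438
Flow direction (−∇h) has components (-0.003453 E, +0.0004438 N).
Azimuth = atan2(E, N) = atan2(-0.003453, +0.0004438) = 277.3° ≈ 277°.

277°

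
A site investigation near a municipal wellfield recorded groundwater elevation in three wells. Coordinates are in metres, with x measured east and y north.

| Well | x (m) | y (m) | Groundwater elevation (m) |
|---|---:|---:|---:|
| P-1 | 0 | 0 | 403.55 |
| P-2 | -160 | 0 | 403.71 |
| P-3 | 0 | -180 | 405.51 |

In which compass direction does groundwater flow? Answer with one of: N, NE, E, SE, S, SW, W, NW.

∂h/∂x = (403.71 − 403.55) / (-160 − 0) = -0.0010000
∂h/∂y = (405.51 − 403.55) / (-180 − 0) = -0.01089
Flow = −∇h = (+0.0010000 east, +0.01089 north), which points north.

N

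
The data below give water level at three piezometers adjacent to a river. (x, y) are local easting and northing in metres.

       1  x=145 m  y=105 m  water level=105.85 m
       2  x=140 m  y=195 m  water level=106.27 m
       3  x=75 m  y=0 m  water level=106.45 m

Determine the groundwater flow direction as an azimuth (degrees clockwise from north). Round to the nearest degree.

105°

Differences from 1: to 2 (Δx, Δy, Δh) = (-5, 90, +0.42); to 3 = (-70, -105, +0.60).
Determinant of the coordinate differences = (-5)·(-105) − (-70)·90 = 6825.
∂h/∂x = [(+0.42)·(-105) − (+0.60)·90] / 6825 = -0.01437
∂h/∂y = [(-5)·(+0.60) − (-70)·(+0.42)] / 6825 = +0.003868
Flow direction (−∇h) has components (+0.01437 E, -0.003868 N).
Azimuth = atan2(E, N) = atan2(+0.01437, -0.003868) = 105.1° ≈ 105°.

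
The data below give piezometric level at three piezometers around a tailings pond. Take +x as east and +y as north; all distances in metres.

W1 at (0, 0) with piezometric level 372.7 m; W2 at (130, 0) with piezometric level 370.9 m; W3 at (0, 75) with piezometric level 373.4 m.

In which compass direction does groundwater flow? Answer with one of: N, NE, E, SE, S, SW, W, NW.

SE

∂h/∂x = (370.9 − 372.7) / (130 − 0) = -0.01385
∂h/∂y = (373.4 − 372.7) / (75 − 0) = +0.009333
Flow = −∇h = (+0.01385 east, -0.009333 north), which points southeast.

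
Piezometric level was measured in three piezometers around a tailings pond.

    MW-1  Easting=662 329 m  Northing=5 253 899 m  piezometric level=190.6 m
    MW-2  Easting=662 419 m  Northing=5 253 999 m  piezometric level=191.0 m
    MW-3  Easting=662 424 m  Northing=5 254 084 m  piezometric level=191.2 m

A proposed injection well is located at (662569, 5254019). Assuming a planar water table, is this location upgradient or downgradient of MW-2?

upgradient

With h = a·x + b·y + c and MW-1 as origin, the differences give:
  90·a + 100·b = +0.4
  95·a + 185·b = +0.6
Eliminate b (×185 and ×100, subtract): 7150·a = 14.00 → a = ∂h/∂x = +0.001958
Back-substitute: b = ∂h/∂y = +0.002238.
Head at (662569, 5254019) = 190.6 + (+0.001958)·(240) + (+0.002238)·(120) = 191.34 m.
That is higher than the 191.0 m at MW-2, so the point is upgradient.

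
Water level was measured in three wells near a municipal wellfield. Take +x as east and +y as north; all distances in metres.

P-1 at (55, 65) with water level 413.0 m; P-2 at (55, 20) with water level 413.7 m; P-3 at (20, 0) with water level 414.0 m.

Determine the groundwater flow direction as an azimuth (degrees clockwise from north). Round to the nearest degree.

359°

Taking P-1 as reference: P-2−P-1 = (0, -45, +0.7); P-3−P-1 = (-35, -65, +1.0).
Solve a·Δx + b·Δy = Δh: det = 0·(-65) − (-35)·(-45) = -1575.
∂h/∂x = [(+0.7)·(-65) − (+1.0)·(-45)] / -1575 = +0.0003175
∂h/∂y = [0·(+1.0) − (-35)·(+0.7)] / -1575 = -0.01556
Flow direction (−∇h) has components (-0.0003175 E, +0.01556 N).
Azimuth = atan2(E, N) = atan2(-0.0003175, +0.01556) = 358.8° ≈ 359°.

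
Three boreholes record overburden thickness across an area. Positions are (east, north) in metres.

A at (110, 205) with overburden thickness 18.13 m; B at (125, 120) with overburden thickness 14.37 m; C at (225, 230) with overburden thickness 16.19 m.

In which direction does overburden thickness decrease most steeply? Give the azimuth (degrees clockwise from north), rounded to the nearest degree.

Taking A as reference: B−A = (15, -85, -3.76); C−A = (115, 25, -1.94).
Solve a·Δx + b·Δy = Δd: det = 15·25 − 115·(-85) = 10150.
∂d/∂x = [(-3.76)·25 − (-1.94)·(-85)] / 10150 = -0.02551
∂d/∂y = [15·(-1.94) − 115·(-3.76)] / 10150 = +0.03973
Steepest decrease is along −∇f: components (+0.02551 E, -0.03973 N).
Azimuth = atan2(+0.02551, -0.03973) = 147.3° ≈ 147°.

147°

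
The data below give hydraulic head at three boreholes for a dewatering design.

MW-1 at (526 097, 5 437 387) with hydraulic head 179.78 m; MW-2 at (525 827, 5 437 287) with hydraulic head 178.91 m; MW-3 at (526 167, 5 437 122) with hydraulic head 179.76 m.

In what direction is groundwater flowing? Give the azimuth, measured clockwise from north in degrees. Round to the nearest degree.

Differences from MW-1: to MW-2 (Δx, Δy, Δh) = (-270, -100, -0.87); to MW-3 = (70, -265, -0.02).
Determinant of the coordinate differences = (-270)·(-265) − 70·(-100) = 78550.
∂h/∂x = [(-0.87)·(-265) − (-0.02)·(-100)] / 78550 = +0.002910
∂h/∂y = [(-270)·(-0.02) − 70·(-0.87)] / 78550 = +0.0008440
Flow direction (−∇h) has components (-0.002910 E, -0.0008440 N).
Azimuth = atan2(E, N) = atan2(-0.002910, -0.0008440) = 253.8° ≈ 254°.

254°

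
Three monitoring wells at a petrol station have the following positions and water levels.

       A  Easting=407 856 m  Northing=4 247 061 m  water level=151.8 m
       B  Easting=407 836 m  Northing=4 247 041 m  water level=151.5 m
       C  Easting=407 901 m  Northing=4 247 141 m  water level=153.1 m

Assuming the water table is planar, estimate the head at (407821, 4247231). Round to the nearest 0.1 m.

154.9 m

With h = a·x + b·y + c and A as origin, the differences give:
  (-20)·a + (-20)·b = -0.3
  45·a + 80·b = +1.3
Eliminate b (×80 and ×(-20), subtract): -700·a = 2.00 → a = ∂h/∂x = -0.002857
Back-substitute: b = ∂h/∂y = +0.01786.
h(407821, 4247231) = 151.8 + (-0.002857)·(-35) + (+0.01786)·(170) = 151.8 +0.100 +3.036 = 154.936 m.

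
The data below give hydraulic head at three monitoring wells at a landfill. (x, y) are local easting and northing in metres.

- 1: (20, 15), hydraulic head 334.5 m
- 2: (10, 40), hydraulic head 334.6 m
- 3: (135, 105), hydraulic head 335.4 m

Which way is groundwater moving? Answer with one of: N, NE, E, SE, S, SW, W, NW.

Taking 1 as reference: 2−1 = (-10, 25, +0.1); 3−1 = (115, 90, +0.9).
Solve a·Δx + b·Δy = Δh: det = (-10)·90 − 115·25 = -3775.
∂h/∂x = [(+0.1)·90 − (+0.9)·25] / -3775 = +0.003576
∂h/∂y = [(-10)·(+0.9) − 115·(+0.1)] / -3775 = +0.005430
Flow = −∇h = (-0.003576 east, -0.005430 north), which points southwest.

SW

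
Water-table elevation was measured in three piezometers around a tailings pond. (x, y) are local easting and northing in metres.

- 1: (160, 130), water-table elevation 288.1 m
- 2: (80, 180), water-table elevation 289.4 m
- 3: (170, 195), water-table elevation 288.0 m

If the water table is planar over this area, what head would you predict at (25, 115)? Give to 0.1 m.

Taking 1 as reference: 2−1 = (-80, 50, +1.3); 3−1 = (10, 65, -0.1).
Determinant of the coordinate differences = (-80)·65 − 10·50 = -5700.
∂h/∂x = [(+1.3)·65 − (-0.1)·50] / -5700 = -0.01570
∂h/∂y = [(-80)·(-0.1) − 10·(+1.3)] / -5700 = +0.0008772
h(25, 115) = 288.1 + (-0.01570)·(-135) + (+0.0008772)·(-15) = 288.1 +2.120 -0.013 = 290.207 m.

290.2 m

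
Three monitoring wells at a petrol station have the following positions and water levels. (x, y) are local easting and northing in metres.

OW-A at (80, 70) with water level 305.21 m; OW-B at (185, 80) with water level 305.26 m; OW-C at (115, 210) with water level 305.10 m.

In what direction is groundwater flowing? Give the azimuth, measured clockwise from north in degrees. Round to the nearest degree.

329°

Three-point gradient (reference OW-A): Δ to OW-B = (105, 10, +0.05), Δ to OW-C = (35, 140, -0.11).
∂h/∂x = +0.0005645, ∂h/∂y = -0.0009268 (det = 14350).
Flow direction (−∇h) has components (-0.0005645 E, +0.0009268 N).
Azimuth = atan2(E, N) = atan2(-0.0005645, +0.0009268) = 328.7° ≈ 329°.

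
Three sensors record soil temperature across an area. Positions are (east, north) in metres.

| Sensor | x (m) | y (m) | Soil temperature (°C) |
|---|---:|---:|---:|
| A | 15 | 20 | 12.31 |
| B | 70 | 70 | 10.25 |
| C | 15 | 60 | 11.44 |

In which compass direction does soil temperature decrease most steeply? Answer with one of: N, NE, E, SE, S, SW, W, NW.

Taking A as reference: B−A = (55, 50, -2.06); C−A = (0, 40, -0.87).
Solve a·Δx + b·Δy = ΔT: det = 55·40 − 0·50 = 2200.
∂T/∂x = [(-2.06)·40 − (-0.87)·50] / 2200 = -0.01768
∂T/∂y = [55·(-0.87) − 0·(-2.06)] / 2200 = -0.02175
Steepest decrease is along −∇f = (+0.01768 E, +0.02175 N) → northeast.

NE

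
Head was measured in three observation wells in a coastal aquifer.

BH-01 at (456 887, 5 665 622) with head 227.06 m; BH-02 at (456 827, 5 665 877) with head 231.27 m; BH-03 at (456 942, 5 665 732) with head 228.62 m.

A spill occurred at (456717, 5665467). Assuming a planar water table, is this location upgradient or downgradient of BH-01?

downgradient

Taking BH-01 as reference: BH-02−BH-01 = (-60, 255, +4.21); BH-03−BH-01 = (55, 110, +1.56).
Determinant of the coordinate differences = (-60)·110 − 55·255 = -20625.
∂h/∂x = [(+4.21)·110 − (+1.56)·255] / -20625 = -0.003166
∂h/∂y = [(-60)·(+1.56) − 55·(+4.21)] / -20625 = +0.01576
Head at (456717, 5665467) = 227.06 + (-0.003166)·(-170) + (+0.01576)·(-155) = 225.15 m.
That is lower than the 227.06 m at BH-01, so the point is downgradient.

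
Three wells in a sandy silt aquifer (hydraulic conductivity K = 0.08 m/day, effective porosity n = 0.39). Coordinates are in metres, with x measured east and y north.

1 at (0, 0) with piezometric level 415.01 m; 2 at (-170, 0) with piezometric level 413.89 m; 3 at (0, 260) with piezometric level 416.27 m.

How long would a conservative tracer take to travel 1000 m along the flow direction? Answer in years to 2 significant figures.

1600 years

∂h/∂x = (413.89 − 415.01) / (-170 − 0) = +0.006588
∂h/∂y = (416.27 − 415.01) / (260 − 0) = +0.004846
|∇h| = √(0.006588² + 0.004846²) = 0.008178
Seepage velocity v = K·i/n = 0.08 × 0.008178 / 0.39 = 0.001678 m/day.
t = 1000 / 0.001678 = 5.959e+05 days = 1.63e+03 years.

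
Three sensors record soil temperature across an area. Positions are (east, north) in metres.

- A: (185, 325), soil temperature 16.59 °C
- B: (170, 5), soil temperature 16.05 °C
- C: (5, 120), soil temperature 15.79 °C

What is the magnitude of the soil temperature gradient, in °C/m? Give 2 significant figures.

Three-point gradient (reference A): Δ to B = (-15, -320, -0.54), Δ to C = (-180, -205, -0.80).
∂T/∂x = +0.002665, ∂T/∂y = +0.001563 (det = -54525).
|∇f| = √(0.002665² + 0.001563²) = 0.00309 °C/m

0.0031 °C/m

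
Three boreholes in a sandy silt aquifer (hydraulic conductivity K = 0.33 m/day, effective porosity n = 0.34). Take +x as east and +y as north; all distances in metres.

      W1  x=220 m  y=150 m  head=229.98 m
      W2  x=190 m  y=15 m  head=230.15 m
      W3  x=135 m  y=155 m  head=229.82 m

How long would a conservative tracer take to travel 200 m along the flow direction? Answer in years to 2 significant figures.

Taking W1 as reference: W2−W1 = (-30, -135, +0.17); W3−W1 = (-85, 5, -0.16).
Solve a·Δx + b·Δy = Δh: det = (-30)·5 − (-85)·(-135) = -11625.
∂h/∂x = [(+0.17)·5 − (-0.16)·(-135)] / -11625 = +0.001785
∂h/∂y = [(-30)·(-0.16) − (-85)·(+0.17)] / -11625 = -0.001656
|∇h| = √(0.001785² + -0.001656²) = 0.002435
Seepage velocity v = K·i/n = 0.33 × 0.002435 / 0.34 = 0.002363 m/day.
t = 200 / 0.002363 = 8.464e+04 days = 232 years.

230 years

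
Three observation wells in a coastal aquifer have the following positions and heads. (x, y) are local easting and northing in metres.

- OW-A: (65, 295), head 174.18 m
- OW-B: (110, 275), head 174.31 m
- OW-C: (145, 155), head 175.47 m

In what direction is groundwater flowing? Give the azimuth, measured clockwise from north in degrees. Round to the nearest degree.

009°

Differences from OW-A: to OW-B (Δx, Δy, Δh) = (45, -20, +0.13); to OW-C = (80, -140, +1.29).
Determinant of the coordinate differences = 45·(-140) − 80·(-20) = -4700.
∂h/∂x = [(+0.13)·(-140) − (+1.29)·(-20)] / -4700 = -0.001617
∂h/∂y = [45·(+1.29) − 80·(+0.13)] / -4700 = -0.01014
Flow direction (−∇h) has components (+0.001617 E, +0.01014 N).
Azimuth = atan2(E, N) = atan2(+0.001617, +0.01014) = 9.1° ≈ 009°.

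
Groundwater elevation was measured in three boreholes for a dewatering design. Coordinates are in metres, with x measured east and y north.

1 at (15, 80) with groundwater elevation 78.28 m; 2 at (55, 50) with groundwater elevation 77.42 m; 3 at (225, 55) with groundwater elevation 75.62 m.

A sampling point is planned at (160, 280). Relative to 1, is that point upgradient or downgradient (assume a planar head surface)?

upgradient

Three-point gradient (reference 1): Δ to 2 = (40, -30, -0.86), Δ to 3 = (210, -25, -2.66).
∂h/∂x = -0.01100, ∂h/∂y = +0.01400 (det = 5300).
Head at (160, 280) = 78.28 + (-0.01100)·(145) + (+0.01400)·(200) = 79.49 m.
That is higher than the 78.28 m at 1, so the point is upgradient.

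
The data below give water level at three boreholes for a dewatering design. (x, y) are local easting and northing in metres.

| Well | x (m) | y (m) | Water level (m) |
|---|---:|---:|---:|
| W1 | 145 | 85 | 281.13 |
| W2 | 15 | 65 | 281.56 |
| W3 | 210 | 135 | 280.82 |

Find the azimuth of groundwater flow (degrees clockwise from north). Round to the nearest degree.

051°

Differences from W1: to W2 (Δx, Δy, Δh) = (-130, -20, +0.43); to W3 = (65, 50, -0.31).
Solve a·Δx + b·Δy = Δh: det = (-130)·50 − 65·(-20) = -5200.
∂h/∂x = [(+0.43)·50 − (-0.31)·(-20)] / -5200 = -0.002942
∂h/∂y = [(-130)·(-0.31) − 65·(+0.43)] / -5200 = -0.002375
Flow direction (−∇h) has components (+0.002942 E, +0.002375 N).
Azimuth = atan2(E, N) = atan2(+0.002942, +0.002375) = 51.1° ≈ 051°.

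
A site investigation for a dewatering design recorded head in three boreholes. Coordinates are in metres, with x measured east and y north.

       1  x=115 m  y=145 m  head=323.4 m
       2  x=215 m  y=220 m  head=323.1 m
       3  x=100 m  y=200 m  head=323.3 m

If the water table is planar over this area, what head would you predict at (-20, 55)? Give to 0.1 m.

Differences from 1: to 2 (Δx, Δy, Δh) = (100, 75, -0.3); to 3 = (-15, 55, -0.1).
Solve a·Δx + b·Δy = Δh: det = 100·55 − (-15)·75 = 6625.
∂h/∂x = [(-0.3)·55 − (-0.1)·75] / 6625 = -0.001358
∂h/∂y = [100·(-0.1) − (-15)·(-0.3)] / 6625 = -0.002189
h(-20, 55) = 323.4 + (-0.001358)·(-135) + (-0.002189)·(-90) = 323.4 +0.183 +0.197 = 323.780 m.

323.8 m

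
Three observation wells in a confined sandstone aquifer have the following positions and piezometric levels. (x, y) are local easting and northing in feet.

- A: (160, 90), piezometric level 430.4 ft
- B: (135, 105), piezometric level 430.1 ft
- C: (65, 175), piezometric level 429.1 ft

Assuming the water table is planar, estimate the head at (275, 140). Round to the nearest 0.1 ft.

431.1 ft

Differences from A: to B (Δx, Δy, Δh) = (-25, 15, -0.3); to C = (-95, 85, -1.3).
Solve a·Δx + b·Δy = Δh: det = (-25)·85 − (-95)·15 = -700.
∂h/∂x = [(-0.3)·85 − (-1.3)·15] / -700 = +0.008571
∂h/∂y = [(-25)·(-1.3) − (-95)·(-0.3)] / -700 = -0.005714
h(275, 140) = 430.4 + (+0.008571)·(115) + (-0.005714)·(50) = 430.4 +0.986 -0.286 = 431.100 ft.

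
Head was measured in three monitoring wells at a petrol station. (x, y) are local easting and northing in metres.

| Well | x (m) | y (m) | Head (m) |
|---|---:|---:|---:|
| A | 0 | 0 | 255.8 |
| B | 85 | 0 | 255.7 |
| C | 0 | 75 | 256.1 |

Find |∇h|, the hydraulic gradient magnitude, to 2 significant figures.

∂h/∂x = (255.7 − 255.8) / (85 − 0) = -0.001176
∂h/∂y = (256.1 − 255.8) / (75 − 0) = +0.004000
|∇h| = √(-0.001176² + 0.004000²) = 0.004169

0.0042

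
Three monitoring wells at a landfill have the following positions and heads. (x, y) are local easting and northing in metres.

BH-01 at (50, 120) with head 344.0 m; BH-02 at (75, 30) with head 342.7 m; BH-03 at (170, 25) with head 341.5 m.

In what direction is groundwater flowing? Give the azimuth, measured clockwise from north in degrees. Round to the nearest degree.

133°

With h = a·x + b·y + c and BH-01 as origin, the differences give:
  25·a + (-90)·b = -1.3
  120·a + (-95)·b = -2.5
Eliminate b (×(-95) and ×(-90), subtract): 8425·a = -101.50 → a = ∂h/∂x = -0.01205
Back-substitute: b = ∂h/∂y = +0.01110.
Flow direction (−∇h) has components (+0.01205 E, -0.01110 N).
Azimuth = atan2(E, N) = atan2(+0.01205, -0.01110) = 132.7° ≈ 133°.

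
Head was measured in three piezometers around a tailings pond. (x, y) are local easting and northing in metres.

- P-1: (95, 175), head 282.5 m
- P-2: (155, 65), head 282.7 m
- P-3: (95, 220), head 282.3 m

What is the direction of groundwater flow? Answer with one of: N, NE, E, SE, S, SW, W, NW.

NE

Differences from P-1: to P-2 (Δx, Δy, Δh) = (60, -110, +0.2); to P-3 = (0, 45, -0.2).
Solve a·Δx + b·Δy = Δh: det = 60·45 − 0·(-110) = 2700.
∂h/∂x = [(+0.2)·45 − (-0.2)·(-110)] / 2700 = -0.004815
∂h/∂y = [60·(-0.2) − 0·(+0.2)] / 2700 = -0.004444
Flow = −∇h = (+0.004815 east, +0.004444 north), which points northeast.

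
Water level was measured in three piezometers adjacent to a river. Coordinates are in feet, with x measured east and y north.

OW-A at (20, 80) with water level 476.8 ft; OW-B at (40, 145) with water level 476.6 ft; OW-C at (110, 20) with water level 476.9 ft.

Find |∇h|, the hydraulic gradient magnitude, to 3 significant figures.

With h = a·x + b·y + c and OW-A as origin, the differences give:
  20·a + 65·b = -0.2
  90·a + (-60)·b = +0.1
Eliminate b (×(-60) and ×65, subtract): -7050·a = 5.50 → a = ∂h/∂x = -0.0007801
Back-substitute: b = ∂h/∂y = -0.002837.
|∇h| = √(-0.0007801² + -0.002837²) = 0.002942

0.00294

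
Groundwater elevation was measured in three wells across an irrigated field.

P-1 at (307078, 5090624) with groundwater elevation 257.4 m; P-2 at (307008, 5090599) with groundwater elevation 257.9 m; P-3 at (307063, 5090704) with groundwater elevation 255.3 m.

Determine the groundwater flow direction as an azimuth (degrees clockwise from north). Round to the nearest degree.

Three-point gradient (reference P-1): Δ to P-2 = (-70, -25, +0.5), Δ to P-3 = (-15, 80, -2.1).
∂h/∂x = +0.002092, ∂h/∂y = -0.02586 (det = -5975).
Flow direction (−∇h) has components (-0.002092 E, +0.02586 N).
Azimuth = atan2(E, N) = atan2(-0.002092, +0.02586) = 355.4° ≈ 355°.

355°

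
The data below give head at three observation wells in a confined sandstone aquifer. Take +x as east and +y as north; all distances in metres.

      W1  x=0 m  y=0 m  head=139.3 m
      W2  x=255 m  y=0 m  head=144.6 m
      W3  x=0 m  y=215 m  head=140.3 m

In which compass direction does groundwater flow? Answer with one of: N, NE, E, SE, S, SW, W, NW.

∂h/∂x = (144.6 − 139.3) / (255 − 0) = +0.02078
∂h/∂y = (140.3 − 139.3) / (215 − 0) = +0.004651
Flow = −∇h = (-0.02078 east, -0.004651 north), which points west.

W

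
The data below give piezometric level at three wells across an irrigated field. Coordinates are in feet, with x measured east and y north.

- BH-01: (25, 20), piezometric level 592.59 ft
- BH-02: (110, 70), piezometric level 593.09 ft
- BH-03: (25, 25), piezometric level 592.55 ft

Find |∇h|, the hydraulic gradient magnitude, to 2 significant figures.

Differences from BH-01: to BH-02 (Δx, Δy, Δh) = (85, 50, +0.50); to BH-03 = (0, 5, -0.04).
Solve a·Δx + b·Δy = Δh: det = 85·5 − 0·50 = 425.
∂h/∂x = [(+0.50)·5 − (-0.04)·50] / 425 = +0.01059
∂h/∂y = [85·(-0.04) − 0·(+0.50)] / 425 = -0.008000
|∇h| = √(0.01059² + -0.008000²) = 0.01327

0.013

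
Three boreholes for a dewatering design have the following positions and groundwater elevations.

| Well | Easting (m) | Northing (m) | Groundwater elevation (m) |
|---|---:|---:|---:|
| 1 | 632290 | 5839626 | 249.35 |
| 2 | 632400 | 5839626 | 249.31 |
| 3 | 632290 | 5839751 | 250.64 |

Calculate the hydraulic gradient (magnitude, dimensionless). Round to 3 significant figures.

0.0103

∂h/∂x = (249.31 − 249.35) / (632400 − 632290) = -0.0003636
∂h/∂y = (250.64 − 249.35) / (5839751 − 5839626) = +0.01032
|∇h| = √(-0.0003636² + 0.01032²) = 0.01033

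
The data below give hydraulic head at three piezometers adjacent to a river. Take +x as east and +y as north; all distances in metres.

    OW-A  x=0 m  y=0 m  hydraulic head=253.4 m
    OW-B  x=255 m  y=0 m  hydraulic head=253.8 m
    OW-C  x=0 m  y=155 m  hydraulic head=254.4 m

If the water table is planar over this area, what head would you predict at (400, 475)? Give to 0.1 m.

∂h/∂x = (253.8 − 253.4) / (255 − 0) = +0.001569
∂h/∂y = (254.4 − 253.4) / (155 − 0) = +0.006452
h(400, 475) = 253.4 + (+0.001569)·(400) + (+0.006452)·(475) = 253.4 +0.627 +3.065 = 257.092 m.

257.1 m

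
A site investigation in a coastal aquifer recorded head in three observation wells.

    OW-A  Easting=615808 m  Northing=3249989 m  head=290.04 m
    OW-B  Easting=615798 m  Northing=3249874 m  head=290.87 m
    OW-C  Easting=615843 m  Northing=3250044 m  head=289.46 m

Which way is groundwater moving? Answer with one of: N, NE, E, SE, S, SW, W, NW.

Differences from OW-A: to OW-B (Δx, Δy, Δh) = (-10, -115, +0.83); to OW-C = (35, 55, -0.58).
Solve a·Δx + b·Δy = Δh: det = (-10)·55 − 35·(-115) = 3475.
∂h/∂x = [(+0.83)·55 − (-0.58)·(-115)] / 3475 = -0.006058
∂h/∂y = [(-10)·(-0.58) − 35·(+0.83)] / 3475 = -0.006691
Flow = −∇h = (+0.006058 east, +0.006691 north), which points northeast.

NE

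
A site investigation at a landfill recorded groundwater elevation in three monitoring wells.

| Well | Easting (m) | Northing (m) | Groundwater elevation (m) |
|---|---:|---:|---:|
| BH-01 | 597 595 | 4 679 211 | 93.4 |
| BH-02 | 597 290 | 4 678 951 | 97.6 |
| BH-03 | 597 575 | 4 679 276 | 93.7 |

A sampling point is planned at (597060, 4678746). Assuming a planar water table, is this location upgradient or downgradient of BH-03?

upgradient

Three-point gradient (reference BH-01): Δ to BH-02 = (-305, -260, +4.2), Δ to BH-03 = (-20, 65, +0.3).
∂h/∂x = -0.01403, ∂h/∂y = +0.0002997 (det = -25025).
Head at (597060, 4678746) = 93.4 + (-0.01403)·(-535) + (+0.0002997)·(-465) = 100.76 m.
That is higher than the 93.7 m at BH-03, so the point is upgradient.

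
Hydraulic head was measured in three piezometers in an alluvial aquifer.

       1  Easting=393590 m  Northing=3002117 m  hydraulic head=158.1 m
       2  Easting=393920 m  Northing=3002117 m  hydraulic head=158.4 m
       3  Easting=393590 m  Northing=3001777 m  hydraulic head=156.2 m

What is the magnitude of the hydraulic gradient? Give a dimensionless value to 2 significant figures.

0.0057

∂h/∂x = (158.4 − 158.1) / (393920 − 393590) = +0.0009091
∂h/∂y = (156.2 − 158.1) / (3001777 − 3002117) = +0.005588
|∇h| = √(0.0009091² + 0.005588²) = 0.005661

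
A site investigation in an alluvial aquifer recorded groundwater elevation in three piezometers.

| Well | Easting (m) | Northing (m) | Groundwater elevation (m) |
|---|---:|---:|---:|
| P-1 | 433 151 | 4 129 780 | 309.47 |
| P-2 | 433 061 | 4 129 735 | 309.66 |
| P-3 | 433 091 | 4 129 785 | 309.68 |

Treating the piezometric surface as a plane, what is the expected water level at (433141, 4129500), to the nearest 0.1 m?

Taking P-1 as reference: P-2−P-1 = (-90, -45, +0.19); P-3−P-1 = (-60, 5, +0.21).
Solve a·Δx + b·Δy = Δh: det = (-90)·5 − (-60)·(-45) = -3150.
∂h/∂x = [(+0.19)·5 − (+0.21)·(-45)] / -3150 = -0.003302
∂h/∂y = [(-90)·(+0.21) − (-60)·(+0.19)] / -3150 = +0.002381
h(433141, 4129500) = 309.47 + (-0.003302)·(-10) + (+0.002381)·(-280) = 309.47 +0.033 -0.667 = 308.836 m.

308.8 m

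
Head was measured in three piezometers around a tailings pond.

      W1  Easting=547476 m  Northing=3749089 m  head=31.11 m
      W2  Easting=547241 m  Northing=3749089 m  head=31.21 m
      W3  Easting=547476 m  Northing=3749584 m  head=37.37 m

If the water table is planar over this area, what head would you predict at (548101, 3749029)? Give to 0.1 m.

30.1 m

∂h/∂x = (31.21 − 31.11) / (547241 − 547476) = -0.0004255
∂h/∂y = (37.37 − 31.11) / (3749584 − 3749089) = +0.01265
h(548101, 3749029) = 31.11 + (-0.0004255)·(625) + (+0.01265)·(-60) = 31.11 -0.266 -0.759 = 30.085 m.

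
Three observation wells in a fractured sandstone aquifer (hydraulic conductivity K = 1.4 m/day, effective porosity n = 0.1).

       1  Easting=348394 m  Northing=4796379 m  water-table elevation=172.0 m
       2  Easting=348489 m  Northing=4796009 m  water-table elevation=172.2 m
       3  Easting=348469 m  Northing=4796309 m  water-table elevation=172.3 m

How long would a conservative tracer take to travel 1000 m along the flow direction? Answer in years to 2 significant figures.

42 years

Taking 1 as reference: 2−1 = (95, -370, +0.2); 3−1 = (75, -70, +0.3).
Solve a·Δx + b·Δy = Δh: det = 95·(-70) − 75·(-370) = 21100.
∂h/∂x = [(+0.2)·(-70) − (+0.3)·(-370)] / 21100 = +0.004597
∂h/∂y = [95·(+0.3) − 75·(+0.2)] / 21100 = +0.0006398
|∇h| = √(0.004597² + 0.0006398²) = 0.004641
Seepage velocity v = K·i/n = 1.4 × 0.004641 / 0.1 = 0.06497 m/day.
t = 1000 / 0.06497 = 1.539e+04 days = 42.1 years.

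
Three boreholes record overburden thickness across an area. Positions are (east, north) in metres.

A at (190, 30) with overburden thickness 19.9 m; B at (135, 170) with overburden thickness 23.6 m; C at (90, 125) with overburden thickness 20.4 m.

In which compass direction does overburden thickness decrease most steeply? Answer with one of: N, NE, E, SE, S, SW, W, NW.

SW

Three-point gradient (reference A): Δ to B = (-55, 140, +3.7), Δ to C = (-100, 95, +0.5).
∂d/∂x = +0.03208, ∂d/∂y = +0.03903 (det = 8775).
Steepest decrease is along −∇f = (-0.03208 E, -0.03903 N) → southwest.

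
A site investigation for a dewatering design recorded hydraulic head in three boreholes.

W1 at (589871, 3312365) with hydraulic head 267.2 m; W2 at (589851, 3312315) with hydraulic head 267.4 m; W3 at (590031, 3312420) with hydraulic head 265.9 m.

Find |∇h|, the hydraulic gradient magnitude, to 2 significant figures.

Taking W1 as reference: W2−W1 = (-20, -50, +0.2); W3−W1 = (160, 55, -1.3).
Solve a·Δx + b·Δy = Δh: det = (-20)·55 − 160·(-50) = 6900.
∂h/∂x = [(+0.2)·55 − (-1.3)·(-50)] / 6900 = -0.007826
∂h/∂y = [(-20)·(-1.3) − 160·(+0.2)] / 6900 = -0.0008696
|∇h| = √(-0.007826² + -0.0008696²) = 0.007874

0.0079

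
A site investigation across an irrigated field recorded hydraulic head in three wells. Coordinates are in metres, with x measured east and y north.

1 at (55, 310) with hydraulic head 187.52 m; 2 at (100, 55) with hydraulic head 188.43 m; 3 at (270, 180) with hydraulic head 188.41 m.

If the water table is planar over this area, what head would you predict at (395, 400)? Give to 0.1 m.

188.0 m

Taking 1 as reference: 2−1 = (45, -255, +0.91); 3−1 = (215, -130, +0.89).
Solve a·Δx + b·Δy = Δh: det = 45·(-130) − 215·(-255) = 48975.
∂h/∂x = [(+0.91)·(-130) − (+0.89)·(-255)] / 48975 = +0.002218
∂h/∂y = [45·(+0.89) − 215·(+0.91)] / 48975 = -0.003177
h(395, 400) = 187.52 + (+0.002218)·(340) + (-0.003177)·(90) = 187.52 +0.754 -0.286 = 187.988 m.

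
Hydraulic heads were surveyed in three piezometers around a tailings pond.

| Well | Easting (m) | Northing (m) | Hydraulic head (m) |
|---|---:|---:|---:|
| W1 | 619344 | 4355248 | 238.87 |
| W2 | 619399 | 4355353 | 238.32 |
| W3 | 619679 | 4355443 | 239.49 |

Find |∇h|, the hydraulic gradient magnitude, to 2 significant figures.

0.011

Three-point gradient (reference W1): Δ to W2 = (55, 105, -0.55), Δ to W3 = (335, 195, +0.62).
∂h/∂x = +0.007049, ∂h/∂y = -0.008930 (det = -24450).
|∇h| = √(0.007049² + -0.008930²) = 0.01138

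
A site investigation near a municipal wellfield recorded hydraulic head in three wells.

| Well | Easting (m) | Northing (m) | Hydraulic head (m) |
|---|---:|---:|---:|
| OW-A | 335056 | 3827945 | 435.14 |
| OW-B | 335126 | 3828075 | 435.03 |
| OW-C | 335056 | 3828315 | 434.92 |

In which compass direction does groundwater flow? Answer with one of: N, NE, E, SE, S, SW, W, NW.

NE

Taking OW-A as reference: OW-B−OW-A = (70, 130, -0.11); OW-C−OW-A = (0, 370, -0.22).
Determinant of the coordinate differences = 70·370 − 0·130 = 25900.
∂h/∂x = [(-0.11)·370 − (-0.22)·130] / 25900 = -0.0004672
∂h/∂y = [70·(-0.22) − 0·(-0.11)] / 25900 = -0.0005946
Flow = −∇h = (+0.0004672 east, +0.0005946 north), which points northeast.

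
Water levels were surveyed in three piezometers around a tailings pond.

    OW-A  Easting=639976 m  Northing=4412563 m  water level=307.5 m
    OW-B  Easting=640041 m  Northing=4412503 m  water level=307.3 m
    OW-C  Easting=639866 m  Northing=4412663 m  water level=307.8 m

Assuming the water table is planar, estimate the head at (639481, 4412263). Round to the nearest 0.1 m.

290.1 m

With h = a·x + b·y + c and OW-A as origin, the differences give:
  65·a + (-60)·b = -0.2
  (-110)·a + 100·b = +0.3
Eliminate b (×100 and ×(-60), subtract): -100·a = -2.00 → a = ∂h/∂x = +0.02000
Back-substitute: b = ∂h/∂y = +0.02500.
h(639481, 4412263) = 307.5 + (+0.02000)·(-495) + (+0.02500)·(-300) = 307.5 -9.900 -7.500 = 290.100 m.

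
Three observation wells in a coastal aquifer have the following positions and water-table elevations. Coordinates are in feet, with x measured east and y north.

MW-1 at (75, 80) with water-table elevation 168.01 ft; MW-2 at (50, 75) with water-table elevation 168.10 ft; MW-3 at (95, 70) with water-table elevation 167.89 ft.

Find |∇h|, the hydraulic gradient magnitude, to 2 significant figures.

Differences from MW-1: to MW-2 (Δx, Δy, Δh) = (-25, -5, +0.09); to MW-3 = (20, -10, -0.12).
Determinant of the coordinate differences = (-25)·(-10) − 20·(-5) = 350.
∂h/∂x = [(+0.09)·(-10) − (-0.12)·(-5)] / 350 = -0.004286
∂h/∂y = [(-25)·(-0.12) − 20·(+0.09)] / 350 = +0.003429
|∇h| = √(-0.004286² + 0.003429²) = 0.005489

0.0055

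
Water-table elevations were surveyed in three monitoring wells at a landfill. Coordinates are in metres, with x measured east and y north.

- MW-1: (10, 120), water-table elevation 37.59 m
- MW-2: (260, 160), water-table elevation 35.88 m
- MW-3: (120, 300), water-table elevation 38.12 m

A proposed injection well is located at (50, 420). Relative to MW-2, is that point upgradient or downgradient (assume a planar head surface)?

Taking MW-1 as reference: MW-2−MW-1 = (250, 40, -1.71); MW-3−MW-1 = (110, 180, +0.53).
Solve a·Δx + b·Δy = Δh: det = 250·180 − 110·40 = 40600.
∂h/∂x = [(-1.71)·180 − (+0.53)·40] / 40600 = -0.008103
∂h/∂y = [250·(+0.53) − 110·(-1.71)] / 40600 = +0.007897
Head at (50, 420) = 37.59 + (-0.008103)·(40) + (+0.007897)·(300) = 39.63 m.
That is higher than the 35.88 m at MW-2, so the point is upgradient.

upgradient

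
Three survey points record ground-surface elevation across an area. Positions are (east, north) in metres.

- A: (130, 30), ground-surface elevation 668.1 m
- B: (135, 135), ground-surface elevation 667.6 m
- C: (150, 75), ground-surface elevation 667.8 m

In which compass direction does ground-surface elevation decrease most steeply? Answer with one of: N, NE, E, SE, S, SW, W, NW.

Taking A as reference: B−A = (5, 105, -0.5); C−A = (20, 45, -0.3).
Solve a·Δx + b·Δy = Δz: det = 5·45 − 20·105 = -1875.
∂z/∂x = [(-0.5)·45 − (-0.3)·105] / -1875 = -0.004800
∂z/∂y = [5·(-0.3) − 20·(-0.5)] / -1875 = -0.004533
Steepest decrease is along −∇f = (+0.004800 E, +0.004533 N) → northeast.

NE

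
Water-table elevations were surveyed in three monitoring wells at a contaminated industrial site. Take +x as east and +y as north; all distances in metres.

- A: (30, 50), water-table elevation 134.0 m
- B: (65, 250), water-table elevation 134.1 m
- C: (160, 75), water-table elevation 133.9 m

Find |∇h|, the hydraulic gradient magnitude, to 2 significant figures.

Three-point gradient (reference A): Δ to B = (35, 200, +0.1), Δ to C = (130, 25, -0.1).
∂h/∂x = -0.0008955, ∂h/∂y = +0.0006567 (det = -25125).
|∇h| = √(-0.0008955² + 0.0006567²) = 0.00111

0.0011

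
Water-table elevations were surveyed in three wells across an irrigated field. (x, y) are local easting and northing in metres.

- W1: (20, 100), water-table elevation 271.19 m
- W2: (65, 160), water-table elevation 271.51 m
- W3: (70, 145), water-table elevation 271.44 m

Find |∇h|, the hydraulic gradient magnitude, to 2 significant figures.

0.0049

Differences from W1: to W2 (Δx, Δy, Δh) = (45, 60, +0.32); to W3 = (50, 45, +0.25).
Solve a·Δx + b·Δy = Δh: det = 45·45 − 50·60 = -975.
∂h/∂x = [(+0.32)·45 − (+0.25)·60] / -975 = +0.0006154
∂h/∂y = [45·(+0.25) − 50·(+0.32)] / -975 = +0.004872
|∇h| = √(0.0006154² + 0.004872²) = 0.004911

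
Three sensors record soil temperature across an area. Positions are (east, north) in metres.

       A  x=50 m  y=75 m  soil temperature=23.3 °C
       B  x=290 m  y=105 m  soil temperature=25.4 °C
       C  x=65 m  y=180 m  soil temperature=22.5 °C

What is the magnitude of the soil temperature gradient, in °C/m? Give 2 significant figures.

With T = a·x + b·y + c and A as origin, the differences give:
  240·a + 30·b = +2.1
  15·a + 105·b = -0.8
Eliminate b (×105 and ×30, subtract): 24750·a = 244.50 → a = ∂T/∂x = +0.009879
Back-substitute: b = ∂T/∂y = -0.009030.
|∇f| = √(0.009879² + -0.009030²) = 0.01338 °C/m

0.013 °C/m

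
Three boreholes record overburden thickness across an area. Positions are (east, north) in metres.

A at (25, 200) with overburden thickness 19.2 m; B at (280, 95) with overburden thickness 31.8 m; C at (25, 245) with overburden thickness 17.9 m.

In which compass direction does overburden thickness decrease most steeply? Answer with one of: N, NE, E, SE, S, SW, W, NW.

NW

Differences from A: to B (Δx, Δy, Δh) = (255, -105, +12.6); to C = (0, 45, -1.3).
Solve a·Δx + b·Δy = Δd: det = 255·45 − 0·(-105) = 11475.
∂d/∂x = [(+12.6)·45 − (-1.3)·(-105)] / 11475 = +0.03752
∂d/∂y = [255·(-1.3) − 0·(+12.6)] / 11475 = -0.02889
Steepest decrease is along −∇f = (-0.03752 E, +0.02889 N) → northwest.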